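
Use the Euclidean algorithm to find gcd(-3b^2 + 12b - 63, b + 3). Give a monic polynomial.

Euclidean algorithm in ℚ[b]:
  -3b^2 + 12b - 63 = (-3b + 21)(b + 3) + (-126)
  b + 3 = (-(1/126)b - 1/42)(-126) + (0)
The last nonzero remainder is the constant -126, so the polynomials are coprime and gcd = 1.

1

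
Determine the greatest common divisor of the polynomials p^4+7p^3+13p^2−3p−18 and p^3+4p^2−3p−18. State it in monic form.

p^2+6p+9

Apply the Euclidean algorithm:
  p^4+7p^3+13p^2−3p−18 = (p+3)(p^3+4p^2−3p−18) + (4p^2+24p+36)
  p^3+4p^2−3p−18 = ((1/4)p−1/2)(4p^2+24p+36) + (0)
Last nonzero remainder: 4p^2+24p+36. Dividing through by 4 gives the monic gcd p^2+6p+9.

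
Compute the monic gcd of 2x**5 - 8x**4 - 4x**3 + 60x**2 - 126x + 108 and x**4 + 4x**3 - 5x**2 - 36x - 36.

x**2 - 9

By polynomial division,
  2x**5 - 8x**4 - 4x**3 + 60x**2 - 126x + 108 = (2x - 16)(x**4 + 4x**3 - 5x**2 - 36x - 36) + (70x**3 + 52x**2 - 630x - 468)
  x**4 + 4x**3 - 5x**2 - 36x - 36 = ((1/70)x + 57/1225)(70x**3 + 52x**2 - 630x - 468) + ((1936/1225)x**2 - 17424/1225)
  70x**3 + 52x**2 - 630x - 468 = ((42875/968)x + 15925/484)((1936/1225)x**2 - 17424/1225) + (0)
Last nonzero remainder: (1936/1225)x**2 - 17424/1225. Dividing through by 1936/1225 gives the monic gcd x**2 - 9.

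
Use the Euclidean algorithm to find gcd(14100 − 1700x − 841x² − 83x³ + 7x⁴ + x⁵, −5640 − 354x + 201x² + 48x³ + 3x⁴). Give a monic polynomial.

470 + 147x + 20x² + x³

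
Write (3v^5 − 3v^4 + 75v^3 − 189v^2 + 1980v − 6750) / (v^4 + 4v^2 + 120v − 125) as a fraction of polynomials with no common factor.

Euclidean algorithm in ℚ[v]:
  3v^5 − 3v^4 + 75v^3 − 189v^2 + 1980v − 6750 = (3v − 3)(v^4 + 4v^2 + 120v − 125) + (63v^3 − 537v^2 + 2715v − 7125)
  v^4 + 4v^2 + 120v − 125 = ((1/63)v + 179/1323)(63v^3 − 537v^2 + 2715v − 7125) + ((14800/441)v^2 − (59200/441)v + 370000/441)
  63v^3 − 537v^2 + 2715v − 7125 = ((27783/14800)v − 25137/2960)((14800/441)v^2 − (59200/441)v + 370000/441) + (0)
Last nonzero remainder: (14800/441)v^2 − (59200/441)v + 370000/441. Dividing through by 14800/441 gives the monic gcd v^2 − 4v + 25.
Cancel v^2 − 4v + 25 from numerator and denominator to get the reduced form.

(3v^3 + 9v^2 + 36v − 270)/(v^2 + 4v − 5)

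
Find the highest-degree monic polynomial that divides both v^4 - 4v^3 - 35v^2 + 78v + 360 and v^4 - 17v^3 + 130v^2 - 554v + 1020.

v^2 - 11v + 30

Apply the Euclidean algorithm:
  v^4 - 4v^3 - 35v^2 + 78v + 360 = (v^4 - 17v^3 + 130v^2 - 554v + 1020) + (13v^3 - 165v^2 + 632v - 660)
  v^4 - 17v^3 + 130v^2 - 554v + 1020 = ((1/13)v - 56/169)(13v^3 - 165v^2 + 632v - 660) + ((4514/169)v^2 - (49654/169)v + 135420/169)
  13v^3 - 165v^2 + 632v - 660 = ((2197/4514)v - 1859/2257)((4514/169)v^2 - (49654/169)v + 135420/169) + (0)
Last nonzero remainder: (4514/169)v^2 - (49654/169)v + 135420/169. Dividing through by 4514/169 gives the monic gcd v^2 - 11v + 30.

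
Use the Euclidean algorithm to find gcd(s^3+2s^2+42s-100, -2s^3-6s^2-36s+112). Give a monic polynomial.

s-2

By polynomial division,
  s^3+2s^2+42s-100 = (-1/2)(-2s^3-6s^2-36s+112) + (-s^2+24s-44)
  -2s^3-6s^2-36s+112 = (2s+54)(-s^2+24s-44) + (-1244s+2488)
  -s^2+24s-44 = ((1/1244)s-11/622)(-1244s+2488) + (0)
Last nonzero remainder: -1244s+2488. Dividing through by -1244 gives the monic gcd s-2.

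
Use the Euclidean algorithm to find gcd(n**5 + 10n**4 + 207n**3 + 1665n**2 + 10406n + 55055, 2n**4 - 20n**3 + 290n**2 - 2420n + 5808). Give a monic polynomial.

Repeated division with remainder:
  n**5 + 10n**4 + 207n**3 + 1665n**2 + 10406n + 55055 = ((1/2)n + 10)(2n**4 - 20n**3 + 290n**2 - 2420n + 5808) + (262n**3 - 25n**2 + 31702n - 3025)
  2n**4 - 20n**3 + 290n**2 - 2420n + 5808 = ((1/131)n - 2595/34322)(262n**3 - 25n**2 + 31702n - 3025) + ((1582581/34322)n**2 + 191492301/34322)
  262n**3 - 25n**2 + 31702n - 3025 = ((8992364/1582581)n - 858050/1582581)((1582581/34322)n**2 + 191492301/34322) + (0)
Last nonzero remainder: (1582581/34322)n**2 + 191492301/34322. Dividing through by 1582581/34322 gives the monic gcd n**2 + 121.

n**2 + 121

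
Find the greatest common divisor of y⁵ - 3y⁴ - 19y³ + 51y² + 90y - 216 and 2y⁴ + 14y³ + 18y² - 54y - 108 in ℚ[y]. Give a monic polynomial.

Repeated division with remainder:
  y⁵ - 3y⁴ - 19y³ + 51y² + 90y - 216 = ((1/2)y - 5)(2y⁴ + 14y³ + 18y² - 54y - 108) + (42y³ + 168y² - 126y - 756)
  2y⁴ + 14y³ + 18y² - 54y - 108 = ((1/21)y + 1/7)(42y³ + 168y² - 126y - 756) + (0)
Last nonzero remainder: 42y³ + 168y² - 126y - 756. Dividing through by 42 gives the monic gcd y³ + 4y² - 3y - 18.

y³ + 4y² - 3y - 18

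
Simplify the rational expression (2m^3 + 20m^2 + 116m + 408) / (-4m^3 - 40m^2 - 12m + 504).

Apply the Euclidean algorithm:
  2m^3 + 20m^2 + 116m + 408 = (-1/2)(-4m^3 - 40m^2 - 12m + 504) + (110m + 660)
  -4m^3 - 40m^2 - 12m + 504 = (-(2/55)m^2 - (8/55)m + 42/55)(110m + 660) + (0)
Last nonzero remainder: 110m + 660. Dividing through by 110 gives the monic gcd m + 6.
Cancel m + 6 from numerator and denominator to get the reduced form.

(-m^2 - 4m - 34)/(2m^2 + 8m - 42)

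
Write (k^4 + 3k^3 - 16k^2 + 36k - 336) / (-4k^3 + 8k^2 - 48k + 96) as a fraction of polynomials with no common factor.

(-k^2 - 3k + 28)/(4k - 8)

By polynomial division,
  k^4 + 3k^3 - 16k^2 + 36k - 336 = (-(1/4)k - 5/4)(-4k^3 + 8k^2 - 48k + 96) + (-18k^2 - 216)
  -4k^3 + 8k^2 - 48k + 96 = ((2/9)k - 4/9)(-18k^2 - 216) + (0)
Last nonzero remainder: -18k^2 - 216. Dividing through by -18 gives the monic gcd k^2 + 12.
Cancel k^2 + 12 from numerator and denominator to get the reduced form.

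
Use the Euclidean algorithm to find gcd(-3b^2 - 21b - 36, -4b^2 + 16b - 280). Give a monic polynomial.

By polynomial division,
  -3b^2 - 21b - 36 = (3/4)(-4b^2 + 16b - 280) + (-33b + 174)
  -4b^2 + 16b - 280 = ((4/33)b + 56/363)(-33b + 174) + (-37128/121)
  -33b + 174 = ((1331/12376)b - 3509/6188)(-37128/121) + (0)
The last nonzero remainder is the constant -37128/121, so the polynomials are coprime and gcd = 1.

1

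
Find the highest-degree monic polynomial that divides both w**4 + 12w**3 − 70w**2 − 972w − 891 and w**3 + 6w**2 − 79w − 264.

w + 11

Repeated division with remainder:
  w**4 + 12w**3 − 70w**2 − 972w − 891 = (w + 6)(w**3 + 6w**2 − 79w − 264) + (−27w**2 − 234w + 693)
  w**3 + 6w**2 − 79w − 264 = (−(1/27)w + 8/81)(−27w**2 − 234w + 693) + (−(272/9)w − 2992/9)
  −27w**2 − 234w + 693 = ((243/272)w − 567/272)(−(272/9)w − 2992/9) + (0)
Last nonzero remainder: −(272/9)w − 2992/9. Dividing through by −272/9 gives the monic gcd w + 11.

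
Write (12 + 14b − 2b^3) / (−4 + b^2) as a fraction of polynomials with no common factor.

(6 + 4b − 2b^2)/(−2 + b)

By polynomial division,
  −2b^3 + 14b + 12 = (−2b)(b^2 − 4) + (6b + 12)
  b^2 − 4 = ((1/6)b − 1/3)(6b + 12) + (0)
Last nonzero remainder: 6b + 12. Dividing through by 6 gives the monic gcd b + 2.
Cancel b + 2 from numerator and denominator to get the reduced form.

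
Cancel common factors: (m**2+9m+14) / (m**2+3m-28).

Apply the Euclidean algorithm:
  m**2+9m+14 = (m**2+3m-28) + (6m+42)
  m**2+3m-28 = ((1/6)m-2/3)(6m+42) + (0)
Last nonzero remainder: 6m+42. Dividing through by 6 gives the monic gcd m+7.
Cancel m+7 from numerator and denominator to get the reduced form.

(m+2)/(m-4)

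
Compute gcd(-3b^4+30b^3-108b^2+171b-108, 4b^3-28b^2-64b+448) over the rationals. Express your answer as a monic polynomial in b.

Repeated division with remainder:
  -3b^4+30b^3-108b^2+171b-108 = (-(3/4)b+9/4)(4b^3-28b^2-64b+448) + (-93b^2+651b-1116)
  4b^3-28b^2-64b+448 = (-(4/93)b)(-93b^2+651b-1116) + (-112b+448)
  -93b^2+651b-1116 = ((93/112)b-279/112)(-112b+448) + (0)
Last nonzero remainder: -112b+448. Dividing through by -112 gives the monic gcd b-4.

b-4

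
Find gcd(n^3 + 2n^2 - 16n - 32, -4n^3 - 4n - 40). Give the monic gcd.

n + 2

By polynomial division,
  n^3 + 2n^2 - 16n - 32 = (-1/4)(-4n^3 - 4n - 40) + (2n^2 - 17n - 42)
  -4n^3 - 4n - 40 = (-2n - 17)(2n^2 - 17n - 42) + (-377n - 754)
  2n^2 - 17n - 42 = (-(2/377)n + 21/377)(-377n - 754) + (0)
Last nonzero remainder: -377n - 754. Dividing through by -377 gives the monic gcd n + 2.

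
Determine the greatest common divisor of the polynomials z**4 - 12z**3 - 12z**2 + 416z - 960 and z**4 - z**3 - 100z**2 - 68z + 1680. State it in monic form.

z**3 - 8z**2 - 44z + 240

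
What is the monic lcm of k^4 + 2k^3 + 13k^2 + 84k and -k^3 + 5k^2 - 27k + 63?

Repeated division with remainder:
  k^4 + 2k^3 + 13k^2 + 84k = (-k - 7)(-k^3 + 5k^2 - 27k + 63) + (21k^2 - 42k + 441)
  -k^3 + 5k^2 - 27k + 63 = (-(1/21)k + 1/7)(21k^2 - 42k + 441) + (0)
Last nonzero remainder: 21k^2 - 42k + 441. Dividing through by 21 gives the monic gcd k^2 - 2k + 21.
Then lcm(f, g) = f·g / gcd(f, g); expanding and making the result monic gives the answer.

k^5 - k^4 + 7k^3 + 45k^2 - 252k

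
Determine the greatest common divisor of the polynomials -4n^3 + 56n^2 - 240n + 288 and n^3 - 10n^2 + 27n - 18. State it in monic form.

By polynomial division,
  -4n^3 + 56n^2 - 240n + 288 = (-4)(n^3 - 10n^2 + 27n - 18) + (16n^2 - 132n + 216)
  n^3 - 10n^2 + 27n - 18 = ((1/16)n - 7/64)(16n^2 - 132n + 216) + (-(15/16)n + 45/8)
  16n^2 - 132n + 216 = (-(256/15)n + 192/5)(-(15/16)n + 45/8) + (0)
Last nonzero remainder: -(15/16)n + 45/8. Dividing through by -15/16 gives the monic gcd n - 6.

n - 6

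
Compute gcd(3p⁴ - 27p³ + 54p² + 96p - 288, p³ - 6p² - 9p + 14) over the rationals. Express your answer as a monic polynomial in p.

p + 2

Apply the Euclidean algorithm:
  3p⁴ - 27p³ + 54p² + 96p - 288 = (3p - 9)(p³ - 6p² - 9p + 14) + (27p² - 27p - 162)
  p³ - 6p² - 9p + 14 = ((1/27)p - 5/27)(27p² - 27p - 162) + (-8p - 16)
  27p² - 27p - 162 = (-(27/8)p + 81/8)(-8p - 16) + (0)
Last nonzero remainder: -8p - 16. Dividing through by -8 gives the monic gcd p + 2.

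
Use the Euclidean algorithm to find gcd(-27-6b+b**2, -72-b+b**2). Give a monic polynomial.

-9+b

By polynomial division,
  b**2-6b-27 = (b**2-b-72) + (-5b+45)
  b**2-b-72 = (-(1/5)b-8/5)(-5b+45) + (0)
Last nonzero remainder: -5b+45. Dividing through by -5 gives the monic gcd b-9.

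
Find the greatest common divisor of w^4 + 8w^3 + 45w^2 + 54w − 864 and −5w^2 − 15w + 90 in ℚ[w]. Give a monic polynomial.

w^2 + 3w − 18

Euclidean algorithm in ℚ[w]:
  w^4 + 8w^3 + 45w^2 + 54w − 864 = (−(1/5)w^2 − w − 48/5)(−5w^2 − 15w + 90) + (0)
Last nonzero remainder: −5w^2 − 15w + 90. Dividing through by −5 gives the monic gcd w^2 + 3w − 18.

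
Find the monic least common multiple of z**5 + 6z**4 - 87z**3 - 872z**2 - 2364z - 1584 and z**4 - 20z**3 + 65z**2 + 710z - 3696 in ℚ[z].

By polynomial division,
  z**5 + 6z**4 - 87z**3 - 872z**2 - 2364z - 1584 = (z + 26)(z**4 - 20z**3 + 65z**2 + 710z - 3696) + (368z**3 - 3272z**2 - 17128z + 94512)
  z**4 - 20z**3 + 65z**2 + 710z - 3696 = ((1/368)z - 511/16928)(368z**3 - 3272z**2 - 17128z + 94512) + ((27027/2116)z**2 - (135135/2116)z - 891891/1058)
  368z**3 - 3272z**2 - 17128z + 94512 = ((778688/27027)z - 3030112/27027)((27027/2116)z**2 - (135135/2116)z - 891891/1058) + (0)
Last nonzero remainder: (27027/2116)z**2 - (135135/2116)z - 891891/1058. Dividing through by 27027/2116 gives the monic gcd z**2 - 5z - 66.
Then lcm(f, g) = f·g / gcd(f, g); expanding and making the result monic gives the answer.

z**7 - 9z**6 - 121z**5 + 769z**4 + 5844z**3 - 14956z**2 - 108624z - 88704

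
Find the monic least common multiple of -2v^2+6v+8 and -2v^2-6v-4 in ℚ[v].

Repeated division with remainder:
  -2v^2+6v+8 = (-2v^2-6v-4) + (12v+12)
  -2v^2-6v-4 = (-(1/6)v-1/3)(12v+12) + (0)
Last nonzero remainder: 12v+12. Dividing through by 12 gives the monic gcd v+1.
Then lcm(f, g) = f·g / gcd(f, g); expanding and making the result monic gives the answer.

v^3-v^2-10v-8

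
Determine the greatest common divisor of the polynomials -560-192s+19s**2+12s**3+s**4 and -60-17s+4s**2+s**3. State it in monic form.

-20+s+s**2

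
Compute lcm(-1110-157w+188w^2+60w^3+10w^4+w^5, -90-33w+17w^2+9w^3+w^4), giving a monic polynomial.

-3330-1581w+407w^2+368w^3+90w^4+13w^5+w^6

By polynomial division,
  w^5+10w^4+60w^3+188w^2-157w-1110 = (w+1)(w^4+9w^3+17w^2-33w-90) + (34w^3+204w^2-34w-1020)
  w^4+9w^3+17w^2-33w-90 = ((1/34)w+3/34)(34w^3+204w^2-34w-1020) + (0)
Last nonzero remainder: 34w^3+204w^2-34w-1020. Dividing through by 34 gives the monic gcd w^3+6w^2-w-30.
Then lcm(f, g) = f·g / gcd(f, g); expanding and making the result monic gives the answer.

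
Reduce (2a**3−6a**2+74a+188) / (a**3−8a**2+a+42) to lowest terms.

(2a**2−10a+94)/(a**2−10a+21)

Apply the Euclidean algorithm:
  2a**3−6a**2+74a+188 = (2)(a**3−8a**2+a+42) + (10a**2+72a+104)
  a**3−8a**2+a+42 = ((1/10)a−38/25)(10a**2+72a+104) + ((2501/25)a+5002/25)
  10a**2+72a+104 = ((250/2501)a+1300/2501)((2501/25)a+5002/25) + (0)
Last nonzero remainder: (2501/25)a+5002/25. Dividing through by 2501/25 gives the monic gcd a+2.
Cancel a+2 from numerator and denominator to get the reduced form.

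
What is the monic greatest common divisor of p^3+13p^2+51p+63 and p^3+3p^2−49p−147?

By polynomial division,
  p^3+13p^2+51p+63 = (p^3+3p^2−49p−147) + (10p^2+100p+210)
  p^3+3p^2−49p−147 = ((1/10)p−7/10)(10p^2+100p+210) + (0)
Last nonzero remainder: 10p^2+100p+210. Dividing through by 10 gives the monic gcd p^2+10p+21.

p^2+10p+21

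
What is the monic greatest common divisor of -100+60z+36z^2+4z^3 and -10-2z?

5+z

Euclidean algorithm in ℚ[z]:
  4z^3+36z^2+60z-100 = (-2z^2-8z+10)(-2z-10) + (0)
Last nonzero remainder: -2z-10. Dividing through by -2 gives the monic gcd z+5.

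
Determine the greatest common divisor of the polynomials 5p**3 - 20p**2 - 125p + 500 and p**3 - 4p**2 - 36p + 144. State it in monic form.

p - 4

Euclidean algorithm in ℚ[p]:
  5p**3 - 20p**2 - 125p + 500 = (5)(p**3 - 4p**2 - 36p + 144) + (55p - 220)
  p**3 - 4p**2 - 36p + 144 = ((1/55)p**2 - 36/55)(55p - 220) + (0)
Last nonzero remainder: 55p - 220. Dividing through by 55 gives the monic gcd p - 4.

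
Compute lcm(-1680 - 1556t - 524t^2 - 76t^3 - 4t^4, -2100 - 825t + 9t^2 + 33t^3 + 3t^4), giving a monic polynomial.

By polynomial division,
  -4t^4 - 76t^3 - 524t^2 - 1556t - 1680 = (-4/3)(3t^4 + 33t^3 + 9t^2 - 825t - 2100) + (-32t^3 - 512t^2 - 2656t - 4480)
  3t^4 + 33t^3 + 9t^2 - 825t - 2100 = (-(3/32)t + 15/32)(-32t^3 - 512t^2 - 2656t - 4480) + (0)
Last nonzero remainder: -32t^3 - 512t^2 - 2656t - 4480. Dividing through by -32 gives the monic gcd t^3 + 16t^2 + 83t + 140.
Then lcm(f, g) = f·g / gcd(f, g); expanding and making the result monic gives the answer.

-2100 - 1525t - 266t^2 + 36t^3 + 14t^4 + t^5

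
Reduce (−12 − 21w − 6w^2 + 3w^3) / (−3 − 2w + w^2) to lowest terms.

(−12 − 9w + 3w^2)/(−3 + w)

Euclidean algorithm in ℚ[w]:
  3w^3 − 6w^2 − 21w − 12 = (3w)(w^2 − 2w − 3) + (−12w − 12)
  w^2 − 2w − 3 = (−(1/12)w + 1/4)(−12w − 12) + (0)
Last nonzero remainder: −12w − 12. Dividing through by −12 gives the monic gcd w + 1.
Cancel w + 1 from numerator and denominator to get the reduced form.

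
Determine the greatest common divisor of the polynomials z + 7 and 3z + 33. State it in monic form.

Euclidean algorithm in ℚ[z]:
  z + 7 = (1/3)(3z + 33) + (-4)
  3z + 33 = (-(3/4)z - 33/4)(-4) + (0)
The last nonzero remainder is the constant -4, so the polynomials are coprime and gcd = 1.

1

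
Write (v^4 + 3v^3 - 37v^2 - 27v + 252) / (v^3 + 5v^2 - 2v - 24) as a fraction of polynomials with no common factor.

(v^3 - 37v + 84)/(v^2 + 2v - 8)

Repeated division with remainder:
  v^4 + 3v^3 - 37v^2 - 27v + 252 = (v - 2)(v^3 + 5v^2 - 2v - 24) + (-25v^2 - 7v + 204)
  v^3 + 5v^2 - 2v - 24 = (-(1/25)v - 118/625)(-25v^2 - 7v + 204) + ((3024/625)v + 9072/625)
  -25v^2 - 7v + 204 = (-(15625/3024)v + 10625/756)((3024/625)v + 9072/625) + (0)
Last nonzero remainder: (3024/625)v + 9072/625. Dividing through by 3024/625 gives the monic gcd v + 3.
Cancel v + 3 from numerator and denominator to get the reduced form.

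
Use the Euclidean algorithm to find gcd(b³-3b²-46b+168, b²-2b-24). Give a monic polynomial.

b-6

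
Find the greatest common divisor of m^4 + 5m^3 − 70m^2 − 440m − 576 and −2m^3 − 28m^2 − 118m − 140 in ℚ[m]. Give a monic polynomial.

Euclidean algorithm in ℚ[m]:
  m^4 + 5m^3 − 70m^2 − 440m − 576 = (−(1/2)m + 9/2)(−2m^3 − 28m^2 − 118m − 140) + (−3m^2 + 21m + 54)
  −2m^3 − 28m^2 − 118m − 140 = ((2/3)m + 14)(−3m^2 + 21m + 54) + (−448m − 896)
  −3m^2 + 21m + 54 = ((3/448)m − 27/448)(−448m − 896) + (0)
Last nonzero remainder: −448m − 896. Dividing through by −448 gives the monic gcd m + 2.

m + 2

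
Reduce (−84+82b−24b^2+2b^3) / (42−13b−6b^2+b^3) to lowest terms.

Repeated division with remainder:
  2b^3−24b^2+82b−84 = (2)(b^3−6b^2−13b+42) + (−12b^2+108b−168)
  b^3−6b^2−13b+42 = (−(1/12)b−1/4)(−12b^2+108b−168) + (0)
Last nonzero remainder: −12b^2+108b−168. Dividing through by −12 gives the monic gcd b^2−9b+14.
Cancel b^2−9b+14 from numerator and denominator to get the reduced form.

(−6+2b)/(3+b)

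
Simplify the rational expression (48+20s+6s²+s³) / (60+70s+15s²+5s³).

By polynomial division,
  s³+6s²+20s+48 = (1/5)(5s³+15s²+70s+60) + (3s²+6s+36)
  5s³+15s²+70s+60 = ((5/3)s+5/3)(3s²+6s+36) + (0)
Last nonzero remainder: 3s²+6s+36. Dividing through by 3 gives the monic gcd s²+2s+12.
Cancel s²+2s+12 from numerator and denominator to get the reduced form.

(4+s)/(5+5s)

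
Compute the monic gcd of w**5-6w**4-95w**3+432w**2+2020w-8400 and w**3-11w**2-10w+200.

w**2-15w+50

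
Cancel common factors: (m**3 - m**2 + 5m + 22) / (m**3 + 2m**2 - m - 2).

(m**2 - 3m + 11)/(m**2 - 1)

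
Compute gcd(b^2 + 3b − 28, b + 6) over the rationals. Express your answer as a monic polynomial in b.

By polynomial division,
  b^2 + 3b − 28 = (b − 3)(b + 6) + (−10)
  b + 6 = (−(1/10)b − 3/5)(−10) + (0)
The last nonzero remainder is the constant −10, so the polynomials are coprime and gcd = 1.

1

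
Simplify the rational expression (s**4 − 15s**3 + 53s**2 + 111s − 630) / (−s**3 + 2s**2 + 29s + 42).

(−s**2 + 11s − 30)/(s + 2)

Apply the Euclidean algorithm:
  s**4 − 15s**3 + 53s**2 + 111s − 630 = (−s + 13)(−s**3 + 2s**2 + 29s + 42) + (56s**2 − 224s − 1176)
  −s**3 + 2s**2 + 29s + 42 = (−(1/56)s − 1/28)(56s**2 − 224s − 1176) + (0)
Last nonzero remainder: 56s**2 − 224s − 1176. Dividing through by 56 gives the monic gcd s**2 − 4s − 21.
Cancel s**2 − 4s − 21 from numerator and denominator to get the reduced form.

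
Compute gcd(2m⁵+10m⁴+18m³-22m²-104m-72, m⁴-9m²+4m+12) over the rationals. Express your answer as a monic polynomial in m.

By polynomial division,
  2m⁵+10m⁴+18m³-22m²-104m-72 = (2m+10)(m⁴-9m²+4m+12) + (36m³+60m²-168m-192)
  m⁴-9m²+4m+12 = ((1/36)m-5/108)(36m³+60m²-168m-192) + (-(14/9)m²+(14/9)m+28/9)
  36m³+60m²-168m-192 = (-(162/7)m-432/7)(-(14/9)m²+(14/9)m+28/9) + (0)
Last nonzero remainder: -(14/9)m²+(14/9)m+28/9. Dividing through by -14/9 gives the monic gcd m²-m-2.

m²-m-2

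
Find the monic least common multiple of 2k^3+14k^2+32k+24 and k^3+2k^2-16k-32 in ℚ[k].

Repeated division with remainder:
  2k^3+14k^2+32k+24 = (2)(k^3+2k^2-16k-32) + (10k^2+64k+88)
  k^3+2k^2-16k-32 = ((1/10)k-11/25)(10k^2+64k+88) + ((84/25)k+168/25)
  10k^2+64k+88 = ((125/42)k+275/21)((84/25)k+168/25) + (0)
Last nonzero remainder: (84/25)k+168/25. Dividing through by 84/25 gives the monic gcd k+2.
Then lcm(f, g) = f·g / gcd(f, g); expanding and making the result monic gives the answer.

k^5+7k^4-100k^2-256k-192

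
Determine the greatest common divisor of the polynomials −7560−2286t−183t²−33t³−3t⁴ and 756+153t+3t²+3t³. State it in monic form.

252+51t+t²+t³

Euclidean algorithm in ℚ[t]:
  −3t⁴−33t³−183t²−2286t−7560 = (−t−10)(3t³+3t²+153t+756) + (0)
Last nonzero remainder: 3t³+3t²+153t+756. Dividing through by 3 gives the monic gcd t³+t²+51t+252.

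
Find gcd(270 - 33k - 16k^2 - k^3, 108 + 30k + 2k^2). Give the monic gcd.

9 + k

By polynomial division,
  -k^3 - 16k^2 - 33k + 270 = (-(1/2)k - 1/2)(2k^2 + 30k + 108) + (36k + 324)
  2k^2 + 30k + 108 = ((1/18)k + 1/3)(36k + 324) + (0)
Last nonzero remainder: 36k + 324. Dividing through by 36 gives the monic gcd k + 9.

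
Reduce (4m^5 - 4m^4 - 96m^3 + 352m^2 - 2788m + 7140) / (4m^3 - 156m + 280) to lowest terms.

Euclidean algorithm in ℚ[m]:
  4m^5 - 4m^4 - 96m^3 + 352m^2 - 2788m + 7140 = (m^2 - m + 15)(4m^3 - 156m + 280) + (-84m^2 - 168m + 2940)
  4m^3 - 156m + 280 = (-(1/21)m + 2/21)(-84m^2 - 168m + 2940) + (0)
Last nonzero remainder: -84m^2 - 168m + 2940. Dividing through by -84 gives the monic gcd m^2 + 2m - 35.
Cancel m^2 + 2m - 35 from numerator and denominator to get the reduced form.

(m^3 - 3m^2 + 17m - 51)/(m - 2)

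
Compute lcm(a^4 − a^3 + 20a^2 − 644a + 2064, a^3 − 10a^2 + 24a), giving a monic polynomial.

By polynomial division,
  a^4 − a^3 + 20a^2 − 644a + 2064 = (a + 9)(a^3 − 10a^2 + 24a) + (86a^2 − 860a + 2064)
  a^3 − 10a^2 + 24a = ((1/86)a)(86a^2 − 860a + 2064) + (0)
Last nonzero remainder: 86a^2 − 860a + 2064. Dividing through by 86 gives the monic gcd a^2 − 10a + 24.
Then lcm(f, g) = f·g / gcd(f, g); expanding and making the result monic gives the answer.

a^5 − a^4 + 20a^3 − 644a^2 + 2064a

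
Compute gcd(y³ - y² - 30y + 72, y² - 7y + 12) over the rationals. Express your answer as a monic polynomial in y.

Repeated division with remainder:
  y³ - y² - 30y + 72 = (y + 6)(y² - 7y + 12) + (0)
The last nonzero remainder y² - 7y + 12 is already monic.

y² - 7y + 12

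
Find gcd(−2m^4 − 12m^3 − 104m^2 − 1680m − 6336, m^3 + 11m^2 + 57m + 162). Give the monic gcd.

Euclidean algorithm in ℚ[m]:
  −2m^4 − 12m^3 − 104m^2 − 1680m − 6336 = (−2m + 10)(m^3 + 11m^2 + 57m + 162) + (−100m^2 − 1926m − 7956)
  m^3 + 11m^2 + 57m + 162 = (−(1/100)m + 413/5000)(−100m^2 − 1926m − 7956) + ((341319/2500)m + 1023957/1250)
  −100m^2 − 1926m − 7956 = (−(250000/341319)m − 1105000/113773)((341319/2500)m + 1023957/1250) + (0)
Last nonzero remainder: (341319/2500)m + 1023957/1250. Dividing through by 341319/2500 gives the monic gcd m + 6.

m + 6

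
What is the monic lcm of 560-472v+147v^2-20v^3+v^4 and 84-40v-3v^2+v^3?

Apply the Euclidean algorithm:
  v^4-20v^3+147v^2-472v+560 = (v-17)(v^3-3v^2-40v+84) + (136v^2-1236v+1988)
  v^3-3v^2-40v+84 = ((1/136)v+207/4624)(136v^2-1236v+1988) + ((825/1156)v-5775/1156)
  136v^2-1236v+1988 = ((157216/825)v-328304/825)((825/1156)v-5775/1156) + (0)
Last nonzero remainder: (825/1156)v-5775/1156. Dividing through by 825/1156 gives the monic gcd v-7.
Then lcm(f, g) = f·g / gcd(f, g); expanding and making the result monic gives the answer.

-6720+7904v-3092v^2+356v^3+55v^4-16v^5+v^6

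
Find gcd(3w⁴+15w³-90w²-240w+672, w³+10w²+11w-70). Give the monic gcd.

w²+5w-14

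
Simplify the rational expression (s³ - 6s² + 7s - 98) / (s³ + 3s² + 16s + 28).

Apply the Euclidean algorithm:
  s³ - 6s² + 7s - 98 = (s³ + 3s² + 16s + 28) + (-9s² - 9s - 126)
  s³ + 3s² + 16s + 28 = (-(1/9)s - 2/9)(-9s² - 9s - 126) + (0)
Last nonzero remainder: -9s² - 9s - 126. Dividing through by -9 gives the monic gcd s² + s + 14.
Cancel s² + s + 14 from numerator and denominator to get the reduced form.

(s - 7)/(s + 2)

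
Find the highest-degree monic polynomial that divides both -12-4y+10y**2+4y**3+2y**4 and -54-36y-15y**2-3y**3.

By polynomial division,
  2y**4+4y**3+10y**2-4y-12 = (-(2/3)y+2)(-3y**3-15y**2-36y-54) + (16y**2+32y+96)
  -3y**3-15y**2-36y-54 = (-(3/16)y-9/16)(16y**2+32y+96) + (0)
Last nonzero remainder: 16y**2+32y+96. Dividing through by 16 gives the monic gcd y**2+2y+6.

6+2y+y**2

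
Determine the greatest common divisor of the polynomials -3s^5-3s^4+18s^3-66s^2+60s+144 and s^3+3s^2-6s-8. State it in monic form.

s^3+3s^2-6s-8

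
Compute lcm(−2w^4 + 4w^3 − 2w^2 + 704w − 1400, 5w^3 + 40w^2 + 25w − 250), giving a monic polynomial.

w^6 + 8w^5 + 6w^4 − 392w^3 − 2795w^2 − 1800w + 17500

Euclidean algorithm in ℚ[w]:
  −2w^4 + 4w^3 − 2w^2 + 704w − 1400 = (−(2/5)w + 4)(5w^3 + 40w^2 + 25w − 250) + (−152w^2 + 504w − 400)
  5w^3 + 40w^2 + 25w − 250 = (−(5/152)w − 1075/2888)(−152w^2 + 504w − 400) + ((72000/361)w − 144000/361)
  −152w^2 + 504w − 400 = (−(6859/9000)w + 361/360)((72000/361)w − 144000/361) + (0)
Last nonzero remainder: (72000/361)w − 144000/361. Dividing through by 72000/361 gives the monic gcd w − 2.
Then lcm(f, g) = f·g / gcd(f, g); expanding and making the result monic gives the answer.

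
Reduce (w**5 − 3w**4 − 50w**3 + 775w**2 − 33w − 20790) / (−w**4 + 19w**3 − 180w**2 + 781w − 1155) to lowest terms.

(−w**3 − 8w**2 + 39w + 270)/(w**2 − 8w + 15)

By polynomial division,
  w**5 − 3w**4 − 50w**3 + 775w**2 − 33w − 20790 = (−w − 16)(−w**4 + 19w**3 − 180w**2 + 781w − 1155) + (74w**3 − 1324w**2 + 11308w − 39270)
  −w**4 + 19w**3 − 180w**2 + 781w − 1155 = (−(1/74)w + 41/2738)(74w**3 − 1324w**2 + 11308w − 39270) + (−(10080/1369)w**2 + (110880/1369)w − 776160/1369)
  74w**3 − 1324w**2 + 11308w − 39270 = (−(50653/5040)w + 23273/336)(−(10080/1369)w**2 + (110880/1369)w − 776160/1369) + (0)
Last nonzero remainder: −(10080/1369)w**2 + (110880/1369)w − 776160/1369. Dividing through by −10080/1369 gives the monic gcd w**2 − 11w + 77.
Cancel w**2 − 11w + 77 from numerator and denominator to get the reduced form.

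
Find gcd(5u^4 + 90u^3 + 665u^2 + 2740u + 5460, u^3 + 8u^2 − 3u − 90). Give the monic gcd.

u + 6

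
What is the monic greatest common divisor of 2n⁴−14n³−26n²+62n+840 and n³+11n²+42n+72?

n²+5n+12

Apply the Euclidean algorithm:
  2n⁴−14n³−26n²+62n+840 = (2n−36)(n³+11n²+42n+72) + (286n²+1430n+3432)
  n³+11n²+42n+72 = ((1/286)n+3/143)(286n²+1430n+3432) + (0)
Last nonzero remainder: 286n²+1430n+3432. Dividing through by 286 gives the monic gcd n²+5n+12.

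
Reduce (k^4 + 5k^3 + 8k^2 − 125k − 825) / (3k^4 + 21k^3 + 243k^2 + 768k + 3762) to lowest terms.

(k^2 − 25)/(3k^2 + 6k + 114)

By polynomial division,
  k^4 + 5k^3 + 8k^2 − 125k − 825 = (1/3)(3k^4 + 21k^3 + 243k^2 + 768k + 3762) + (−2k^3 − 73k^2 − 381k − 2079)
  3k^4 + 21k^3 + 243k^2 + 768k + 3762 = (−(3/2)k + 177/4)(−2k^3 − 73k^2 − 381k − 2079) + ((11607/4)k^2 + (58035/4)k + 383031/4)
  −2k^3 − 73k^2 − 381k − 2079 = (−(8/11607)k − 84/3869)((11607/4)k^2 + (58035/4)k + 383031/4) + (0)
Last nonzero remainder: (11607/4)k^2 + (58035/4)k + 383031/4. Dividing through by 11607/4 gives the monic gcd k^2 + 5k + 33.
Cancel k^2 + 5k + 33 from numerator and denominator to get the reduced form.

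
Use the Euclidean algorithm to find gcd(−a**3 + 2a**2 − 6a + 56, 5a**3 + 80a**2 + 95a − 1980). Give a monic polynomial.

a − 4

By polynomial division,
  −a**3 + 2a**2 − 6a + 56 = (−1/5)(5a**3 + 80a**2 + 95a − 1980) + (18a**2 + 13a − 340)
  5a**3 + 80a**2 + 95a − 1980 = ((5/18)a + 1375/324)(18a**2 + 13a − 340) + ((43505/324)a − 43505/81)
  18a**2 + 13a − 340 = ((5832/43505)a + 5508/8701)((43505/324)a − 43505/81) + (0)
Last nonzero remainder: (43505/324)a − 43505/81. Dividing through by 43505/324 gives the monic gcd a − 4.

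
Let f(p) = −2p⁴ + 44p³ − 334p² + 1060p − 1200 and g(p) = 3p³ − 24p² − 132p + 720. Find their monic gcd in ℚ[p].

p² − 14p + 40

Euclidean algorithm in ℚ[p]:
  −2p⁴ + 44p³ − 334p² + 1060p − 1200 = (−(2/3)p + 28/3)(3p³ − 24p² − 132p + 720) + (−198p² + 2772p − 7920)
  3p³ − 24p² − 132p + 720 = (−(1/66)p − 1/11)(−198p² + 2772p − 7920) + (0)
Last nonzero remainder: −198p² + 2772p − 7920. Dividing through by −198 gives the monic gcd p² − 14p + 40.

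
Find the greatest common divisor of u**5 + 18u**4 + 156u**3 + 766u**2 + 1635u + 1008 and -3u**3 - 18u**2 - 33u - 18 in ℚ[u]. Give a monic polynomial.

Euclidean algorithm in ℚ[u]:
  u**5 + 18u**4 + 156u**3 + 766u**2 + 1635u + 1008 = (-(1/3)u**2 - 4u - 73/3)(-3u**3 - 18u**2 - 33u - 18) + (190u**2 + 760u + 570)
  -3u**3 - 18u**2 - 33u - 18 = (-(3/190)u - 3/95)(190u**2 + 760u + 570) + (0)
Last nonzero remainder: 190u**2 + 760u + 570. Dividing through by 190 gives the monic gcd u**2 + 4u + 3.

u**2 + 4u + 3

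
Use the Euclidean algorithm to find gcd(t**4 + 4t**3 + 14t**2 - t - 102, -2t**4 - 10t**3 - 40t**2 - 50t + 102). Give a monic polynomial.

Euclidean algorithm in ℚ[t]:
  t**4 + 4t**3 + 14t**2 - t - 102 = (-1/2)(-2t**4 - 10t**3 - 40t**2 - 50t + 102) + (-t**3 - 6t**2 - 26t - 51)
  -2t**4 - 10t**3 - 40t**2 - 50t + 102 = (2t - 2)(-t**3 - 6t**2 - 26t - 51) + (0)
Last nonzero remainder: -t**3 - 6t**2 - 26t - 51. Dividing through by -1 gives the monic gcd t**3 + 6t**2 + 26t + 51.

t**3 + 6t**2 + 26t + 51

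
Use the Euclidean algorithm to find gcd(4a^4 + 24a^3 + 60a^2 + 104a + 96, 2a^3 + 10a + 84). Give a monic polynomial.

Apply the Euclidean algorithm:
  4a^4 + 24a^3 + 60a^2 + 104a + 96 = (2a + 12)(2a^3 + 10a + 84) + (40a^2 - 184a - 912)
  2a^3 + 10a + 84 = ((1/20)a + 23/100)(40a^2 - 184a - 912) + ((2448/25)a + 7344/25)
  40a^2 - 184a - 912 = ((125/306)a - 475/153)((2448/25)a + 7344/25) + (0)
Last nonzero remainder: (2448/25)a + 7344/25. Dividing through by 2448/25 gives the monic gcd a + 3.

a + 3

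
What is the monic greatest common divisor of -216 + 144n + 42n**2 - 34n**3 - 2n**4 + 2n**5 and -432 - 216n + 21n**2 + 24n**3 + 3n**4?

Euclidean algorithm in ℚ[n]:
  2n**5 - 2n**4 - 34n**3 + 42n**2 + 144n - 216 = ((2/3)n - 6)(3n**4 + 24n**3 + 21n**2 - 216n - 432) + (96n**3 + 312n**2 - 864n - 2808)
  3n**4 + 24n**3 + 21n**2 - 216n - 432 = ((1/32)n + 19/128)(96n**3 + 312n**2 - 864n - 2808) + ((27/16)n**2 - 243/16)
  96n**3 + 312n**2 - 864n - 2808 = ((512/9)n + 1664/9)((27/16)n**2 - 243/16) + (0)
Last nonzero remainder: (27/16)n**2 - 243/16. Dividing through by 27/16 gives the monic gcd n**2 - 9.

-9 + n**2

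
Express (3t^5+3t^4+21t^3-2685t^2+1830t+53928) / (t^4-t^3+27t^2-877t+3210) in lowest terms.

By polynomial division,
  3t^5+3t^4+21t^3-2685t^2+1830t+53928 = (3t+6)(t^4-t^3+27t^2-877t+3210) + (-54t^3-216t^2-2538t+34668)
  t^4-t^3+27t^2-877t+3210 = (-(1/54)t+5/54)(-54t^3-216t^2-2538t+34668) + (0)
Last nonzero remainder: -54t^3-216t^2-2538t+34668. Dividing through by -54 gives the monic gcd t^3+4t^2+47t-642.
Cancel t^3+4t^2+47t-642 from numerator and denominator to get the reduced form.

(3t^2-9t-84)/(t-5)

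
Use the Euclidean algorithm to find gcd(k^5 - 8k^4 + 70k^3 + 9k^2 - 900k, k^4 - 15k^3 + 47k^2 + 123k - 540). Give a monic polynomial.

k^2 - k - 12

Repeated division with remainder:
  k^5 - 8k^4 + 70k^3 + 9k^2 - 900k = (k + 7)(k^4 - 15k^3 + 47k^2 + 123k - 540) + (128k^3 - 443k^2 - 1221k + 3780)
  k^4 - 15k^3 + 47k^2 + 123k - 540 = ((1/128)k - 1477/16384)(128k^3 - 443k^2 - 1221k + 3780) + ((272025/16384)k^2 - (272025/16384)k - 816075/4096)
  128k^3 - 443k^2 - 1221k + 3780 = ((2097152/272025)k - 114688/6045)((272025/16384)k^2 - (272025/16384)k - 816075/4096) + (0)
Last nonzero remainder: (272025/16384)k^2 - (272025/16384)k - 816075/4096. Dividing through by 272025/16384 gives the monic gcd k^2 - k - 12.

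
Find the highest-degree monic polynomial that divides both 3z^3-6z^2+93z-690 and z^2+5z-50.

z-5

By polynomial division,
  3z^3-6z^2+93z-690 = (3z-21)(z^2+5z-50) + (348z-1740)
  z^2+5z-50 = ((1/348)z+5/174)(348z-1740) + (0)
Last nonzero remainder: 348z-1740. Dividing through by 348 gives the monic gcd z-5.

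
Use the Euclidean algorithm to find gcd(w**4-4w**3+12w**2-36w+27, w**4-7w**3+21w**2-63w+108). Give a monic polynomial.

w**3-3w**2+9w-27

By polynomial division,
  w**4-4w**3+12w**2-36w+27 = (w**4-7w**3+21w**2-63w+108) + (3w**3-9w**2+27w-81)
  w**4-7w**3+21w**2-63w+108 = ((1/3)w-4/3)(3w**3-9w**2+27w-81) + (0)
Last nonzero remainder: 3w**3-9w**2+27w-81. Dividing through by 3 gives the monic gcd w**3-3w**2+9w-27.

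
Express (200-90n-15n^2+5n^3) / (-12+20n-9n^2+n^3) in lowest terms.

(-100-5n+5n^2)/(6-7n+n^2)

By polynomial division,
  5n^3-15n^2-90n+200 = (5)(n^3-9n^2+20n-12) + (30n^2-190n+260)
  n^3-9n^2+20n-12 = ((1/30)n-4/45)(30n^2-190n+260) + (-(50/9)n+100/9)
  30n^2-190n+260 = (-(27/5)n+117/5)(-(50/9)n+100/9) + (0)
Last nonzero remainder: -(50/9)n+100/9. Dividing through by -50/9 gives the monic gcd n-2.
Cancel n-2 from numerator and denominator to get the reduced form.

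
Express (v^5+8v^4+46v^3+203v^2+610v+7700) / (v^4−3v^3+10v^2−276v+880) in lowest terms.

(v^3+2v^2−10v+175)/(v^2−9v+20)

By polynomial division,
  v^5+8v^4+46v^3+203v^2+610v+7700 = (v+11)(v^4−3v^3+10v^2−276v+880) + (69v^3+369v^2+2766v−1980)
  v^4−3v^3+10v^2−276v+880 = ((1/69)v−64/529)(69v^3+369v^2+2766v−1980) + ((7700/529)v^2+(46200/529)v+338800/529)
  69v^3+369v^2+2766v−1980 = ((36501/7700)v−4761/1540)((7700/529)v^2+(46200/529)v+338800/529) + (0)
Last nonzero remainder: (7700/529)v^2+(46200/529)v+338800/529. Dividing through by 7700/529 gives the monic gcd v^2+6v+44.
Cancel v^2+6v+44 from numerator and denominator to get the reduced form.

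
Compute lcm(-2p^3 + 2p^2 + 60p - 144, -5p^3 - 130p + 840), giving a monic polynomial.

Euclidean algorithm in ℚ[p]:
  -2p^3 + 2p^2 + 60p - 144 = (2/5)(-5p^3 - 130p + 840) + (2p^2 + 112p - 480)
  -5p^3 - 130p + 840 = (-(5/2)p + 140)(2p^2 + 112p - 480) + (-17010p + 68040)
  2p^2 + 112p - 480 = (-(1/8505)p - 4/567)(-17010p + 68040) + (0)
Last nonzero remainder: -17010p + 68040. Dividing through by -17010 gives the monic gcd p - 4.
Then lcm(f, g) = f·g / gcd(f, g); expanding and making the result monic gives the answer.

p^5 + 3p^4 + 8p^3 - 90p^2 - 972p + 3024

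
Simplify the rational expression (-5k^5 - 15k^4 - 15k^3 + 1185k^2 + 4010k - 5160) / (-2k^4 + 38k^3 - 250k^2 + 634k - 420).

(5k^3 + 50k^2 + 335k + 860)/(2k^2 - 24k + 70)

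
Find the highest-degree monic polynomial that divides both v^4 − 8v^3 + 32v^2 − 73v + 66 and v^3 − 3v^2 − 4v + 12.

Apply the Euclidean algorithm:
  v^4 − 8v^3 + 32v^2 − 73v + 66 = (v − 5)(v^3 − 3v^2 − 4v + 12) + (21v^2 − 105v + 126)
  v^3 − 3v^2 − 4v + 12 = ((1/21)v + 2/21)(21v^2 − 105v + 126) + (0)
Last nonzero remainder: 21v^2 − 105v + 126. Dividing through by 21 gives the monic gcd v^2 − 5v + 6.

v^2 − 5v + 6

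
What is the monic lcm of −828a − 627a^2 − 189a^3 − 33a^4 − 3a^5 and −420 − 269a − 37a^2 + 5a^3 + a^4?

−9660a − 7867a^2 − 2347a^3 − 302a^4 + 6a^5 + 9a^6 + a^7

By polynomial division,
  −3a^5 − 33a^4 − 189a^3 − 627a^2 − 828a = (−3a − 18)(a^4 + 5a^3 − 37a^2 − 269a − 420) + (−210a^3 − 2100a^2 − 6930a − 7560)
  a^4 + 5a^3 − 37a^2 − 269a − 420 = (−(1/210)a + 1/42)(−210a^3 − 2100a^2 − 6930a − 7560) + (−20a^2 − 140a − 240)
  −210a^3 − 2100a^2 − 6930a − 7560 = ((21/2)a + 63/2)(−20a^2 − 140a − 240) + (0)
Last nonzero remainder: −20a^2 − 140a − 240. Dividing through by −20 gives the monic gcd a^2 + 7a + 12.
Then lcm(f, g) = f·g / gcd(f, g); expanding and making the result monic gives the answer.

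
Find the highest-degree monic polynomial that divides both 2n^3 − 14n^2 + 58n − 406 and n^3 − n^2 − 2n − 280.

n − 7

Repeated division with remainder:
  2n^3 − 14n^2 + 58n − 406 = (2)(n^3 − n^2 − 2n − 280) + (−12n^2 + 62n + 154)
  n^3 − n^2 − 2n − 280 = (−(1/12)n − 25/72)(−12n^2 + 62n + 154) + ((1165/36)n − 8155/36)
  −12n^2 + 62n + 154 = (−(432/1165)n − 792/1165)((1165/36)n − 8155/36) + (0)
Last nonzero remainder: (1165/36)n − 8155/36. Dividing through by 1165/36 gives the monic gcd n − 7.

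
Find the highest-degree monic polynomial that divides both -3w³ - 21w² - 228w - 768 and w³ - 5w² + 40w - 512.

By polynomial division,
  -3w³ - 21w² - 228w - 768 = (-3)(w³ - 5w² + 40w - 512) + (-36w² - 108w - 2304)
  w³ - 5w² + 40w - 512 = (-(1/36)w + 2/9)(-36w² - 108w - 2304) + (0)
Last nonzero remainder: -36w² - 108w - 2304. Dividing through by -36 gives the monic gcd w² + 3w + 64.

w² + 3w + 64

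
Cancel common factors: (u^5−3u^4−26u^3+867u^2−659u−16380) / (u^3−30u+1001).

By polynomial division,
  u^5−3u^4−26u^3+867u^2−659u−16380 = (u^2−3u+4)(u^3−30u+1001) + (−224u^2+2464u−20384)
  u^3−30u+1001 = (−(1/224)u−11/224)(−224u^2+2464u−20384) + (0)
Last nonzero remainder: −224u^2+2464u−20384. Dividing through by −224 gives the monic gcd u^2−11u+91.
Cancel u^2−11u+91 from numerator and denominator to get the reduced form.

(u^3+8u^2−29u−180)/(u+11)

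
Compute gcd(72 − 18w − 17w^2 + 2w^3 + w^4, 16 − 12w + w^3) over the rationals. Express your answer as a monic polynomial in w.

−8 + 2w + w^2

By polynomial division,
  w^4 + 2w^3 − 17w^2 − 18w + 72 = (w + 2)(w^3 − 12w + 16) + (−5w^2 − 10w + 40)
  w^3 − 12w + 16 = (−(1/5)w + 2/5)(−5w^2 − 10w + 40) + (0)
Last nonzero remainder: −5w^2 − 10w + 40. Dividing through by −5 gives the monic gcd w^2 + 2w − 8.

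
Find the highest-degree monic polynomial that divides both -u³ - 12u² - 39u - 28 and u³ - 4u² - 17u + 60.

Euclidean algorithm in ℚ[u]:
  -u³ - 12u² - 39u - 28 = (-1)(u³ - 4u² - 17u + 60) + (-16u² - 56u + 32)
  u³ - 4u² - 17u + 60 = (-(1/16)u + 15/32)(-16u² - 56u + 32) + ((45/4)u + 45)
  -16u² - 56u + 32 = (-(64/45)u + 32/45)((45/4)u + 45) + (0)
Last nonzero remainder: (45/4)u + 45. Dividing through by 45/4 gives the monic gcd u + 4.

u + 4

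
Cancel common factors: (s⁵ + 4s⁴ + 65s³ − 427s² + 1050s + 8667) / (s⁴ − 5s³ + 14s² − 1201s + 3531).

(s³ − 5s² + 3s + 81)/(s² − 14s + 33)

Repeated division with remainder:
  s⁵ + 4s⁴ + 65s³ − 427s² + 1050s + 8667 = (s + 9)(s⁴ − 5s³ + 14s² − 1201s + 3531) + (96s³ + 648s² + 8328s − 23112)
  s⁴ − 5s³ + 14s² − 1201s + 3531 = ((1/96)s − 47/384)(96s³ + 648s² + 8328s − 23112) + ((105/16)s² + (945/16)s + 11235/16)
  96s³ + 648s² + 8328s − 23112 = ((512/35)s − 1152/35)((105/16)s² + (945/16)s + 11235/16) + (0)
Last nonzero remainder: (105/16)s² + (945/16)s + 11235/16. Dividing through by 105/16 gives the monic gcd s² + 9s + 107.
Cancel s² + 9s + 107 from numerator and denominator to get the reduced form.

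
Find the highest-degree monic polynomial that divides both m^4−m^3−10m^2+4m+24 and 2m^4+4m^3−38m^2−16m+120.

m^3−3m^2−4m+12

By polynomial division,
  m^4−m^3−10m^2+4m+24 = (1/2)(2m^4+4m^3−38m^2−16m+120) + (−3m^3+9m^2+12m−36)
  2m^4+4m^3−38m^2−16m+120 = (−(2/3)m−10/3)(−3m^3+9m^2+12m−36) + (0)
Last nonzero remainder: −3m^3+9m^2+12m−36. Dividing through by −3 gives the monic gcd m^3−3m^2−4m+12.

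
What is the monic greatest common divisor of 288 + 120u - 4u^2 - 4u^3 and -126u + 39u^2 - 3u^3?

-6 + u

Euclidean algorithm in ℚ[u]:
  -4u^3 - 4u^2 + 120u + 288 = (4/3)(-3u^3 + 39u^2 - 126u) + (-56u^2 + 288u + 288)
  -3u^3 + 39u^2 - 126u = ((3/56)u - 165/392)(-56u^2 + 288u + 288) + (-(990/49)u + 5940/49)
  -56u^2 + 288u + 288 = ((1372/495)u + 392/165)(-(990/49)u + 5940/49) + (0)
Last nonzero remainder: -(990/49)u + 5940/49. Dividing through by -990/49 gives the monic gcd u - 6.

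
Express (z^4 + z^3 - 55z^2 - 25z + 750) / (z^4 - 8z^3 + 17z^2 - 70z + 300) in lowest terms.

By polynomial division,
  z^4 + z^3 - 55z^2 - 25z + 750 = (z^4 - 8z^3 + 17z^2 - 70z + 300) + (9z^3 - 72z^2 + 45z + 450)
  z^4 - 8z^3 + 17z^2 - 70z + 300 = ((1/9)z)(9z^3 - 72z^2 + 45z + 450) + (12z^2 - 120z + 300)
  9z^3 - 72z^2 + 45z + 450 = ((3/4)z + 3/2)(12z^2 - 120z + 300) + (0)
Last nonzero remainder: 12z^2 - 120z + 300. Dividing through by 12 gives the monic gcd z^2 - 10z + 25.
Cancel z^2 - 10z + 25 from numerator and denominator to get the reduced form.

(z^2 + 11z + 30)/(z^2 + 2z + 12)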